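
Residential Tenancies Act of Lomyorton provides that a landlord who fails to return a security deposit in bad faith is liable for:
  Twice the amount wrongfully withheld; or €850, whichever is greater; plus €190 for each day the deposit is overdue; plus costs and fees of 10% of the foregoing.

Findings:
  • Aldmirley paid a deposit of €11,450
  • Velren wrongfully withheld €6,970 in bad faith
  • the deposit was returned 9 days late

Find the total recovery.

Doubled: 2 × €6,970 = €13,940
Minimum €850: €13,940 meets the minimum, no increase.
Late-return penalty: 9 × €190 = €1,710
Damages plus late penalty: €13,940 + €1,710 = €15,650
Costs and fees: 10% of €15,650 = €1,565
Total recovery: €15,650 + €1,565 = €17,215

€17,215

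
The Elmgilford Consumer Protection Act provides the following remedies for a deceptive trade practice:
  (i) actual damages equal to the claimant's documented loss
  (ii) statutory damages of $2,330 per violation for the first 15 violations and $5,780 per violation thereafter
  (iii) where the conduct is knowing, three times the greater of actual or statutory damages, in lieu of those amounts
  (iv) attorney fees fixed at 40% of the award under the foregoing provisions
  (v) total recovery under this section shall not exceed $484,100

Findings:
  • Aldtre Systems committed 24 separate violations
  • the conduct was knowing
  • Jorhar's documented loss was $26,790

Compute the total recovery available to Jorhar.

$365,274

First 15 violations: 15 × $2,330 = $34,950
Remaining violations: (24 − 15) × $5,780 = $52,020
Statutory damages: $34,950 + $52,020 = $86,970
Greater of actual damages ($26,790) or statutory damages ($86,970): $86,970
Trebled: 3 × $86,970 = $260,910
Attorney fees: 40% of $260,910 = $104,364
Total before cap: $260,910 + $104,364 = $365,274
Cap at $484,100: $365,274 is within the cap, no reduction.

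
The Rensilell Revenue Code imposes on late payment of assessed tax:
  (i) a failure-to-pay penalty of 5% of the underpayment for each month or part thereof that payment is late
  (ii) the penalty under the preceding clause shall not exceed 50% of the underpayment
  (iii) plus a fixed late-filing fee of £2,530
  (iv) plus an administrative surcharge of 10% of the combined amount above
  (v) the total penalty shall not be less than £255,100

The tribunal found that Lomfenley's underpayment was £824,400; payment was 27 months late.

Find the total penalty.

£456,203

Accrued rate: 5% × 27 = 135%, capped at 50% → 50%
Failure-to-pay penalty: 50% of £824,400 = £412,200
Penalty before surcharge: £412,200 + £2,530 = £414,730
Administrative surcharge: 10% of £414,730 = £41,473
Total penalty: £414,730 + £41,473 = £456,203
Minimum £255,100: £456,203 meets the minimum, no increase.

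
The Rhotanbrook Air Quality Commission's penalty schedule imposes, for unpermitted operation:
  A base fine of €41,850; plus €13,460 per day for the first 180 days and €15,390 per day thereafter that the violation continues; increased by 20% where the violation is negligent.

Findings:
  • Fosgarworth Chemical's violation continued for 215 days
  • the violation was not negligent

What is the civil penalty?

First 180 days: 180 × €13,460 = €2,422,800
Remaining days: (215 − 180) × €15,390 = €538,650
Per-day component: €2,422,800 + €538,650 = €2,961,450
Base plus per-day: €41,850 + €2,961,450 = €3,003,300
The violation was not negligent: no 20% increase.

€3,003,300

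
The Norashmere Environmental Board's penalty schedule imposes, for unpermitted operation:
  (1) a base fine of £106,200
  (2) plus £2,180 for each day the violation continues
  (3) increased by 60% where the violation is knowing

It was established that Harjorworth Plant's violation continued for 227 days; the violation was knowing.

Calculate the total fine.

Civil penalty: £961,696

Per-day component: 227 × £2,180 = £494,860
Base plus per-day: £106,200 + £494,860 = £601,060
Enhancement: 60% of £601,060 = £360,636
Enhanced fine: £601,060 + £360,636 = £961,696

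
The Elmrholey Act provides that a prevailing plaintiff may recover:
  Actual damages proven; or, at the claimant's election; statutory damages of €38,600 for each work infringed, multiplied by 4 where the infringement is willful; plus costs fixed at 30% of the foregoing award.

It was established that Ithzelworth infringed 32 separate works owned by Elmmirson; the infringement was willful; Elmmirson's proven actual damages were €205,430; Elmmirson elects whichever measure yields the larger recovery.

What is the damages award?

Statutory damages: 32 × €38,600 = €1,235,200
Multiplied by 4: 4 × €1,235,200 = €4,940,800
Greater of actual damages (€205,430) or enhanced statutory damages (€4,940,800): €4,940,800
Costs: 30% of €4,940,800 = €1,482,240
Award plus costs: €4,940,800 + €1,482,240 = €6,423,040

€6,423,040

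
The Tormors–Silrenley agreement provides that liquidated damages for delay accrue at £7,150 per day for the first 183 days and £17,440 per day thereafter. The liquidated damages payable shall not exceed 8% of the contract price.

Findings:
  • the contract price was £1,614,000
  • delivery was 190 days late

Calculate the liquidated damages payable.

First 183 days: 183 × £7,150 = £1,308,450
Remaining days: (190 − 183) × £17,440 = £122,080
Accrued per-day damages: £1,308,450 + £122,080 = £1,430,530
Cap: 8% of £1,614,000 = £129,120
Cap at £129,120: £1,430,530 exceeds the cap → £129,120

£129,120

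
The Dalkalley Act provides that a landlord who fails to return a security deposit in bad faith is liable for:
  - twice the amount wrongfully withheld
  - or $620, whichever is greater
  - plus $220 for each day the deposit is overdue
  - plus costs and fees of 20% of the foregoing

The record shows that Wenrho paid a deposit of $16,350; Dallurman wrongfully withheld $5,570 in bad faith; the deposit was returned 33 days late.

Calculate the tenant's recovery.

$22,080

Doubled: 2 × $5,570 = $11,140
Minimum $620: $11,140 meets the minimum, no increase.
Late-return penalty: 33 × $220 = $7,260
Damages plus late penalty: $11,140 + $7,260 = $18,400
Costs and fees: 20% of $18,400 = $3,680
Total recovery: $18,400 + $3,680 = $22,080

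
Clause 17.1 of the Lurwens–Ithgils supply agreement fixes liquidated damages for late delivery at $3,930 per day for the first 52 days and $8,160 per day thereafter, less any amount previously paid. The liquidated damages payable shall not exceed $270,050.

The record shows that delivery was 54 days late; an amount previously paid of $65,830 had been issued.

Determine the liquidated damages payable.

$154,850

First 52 days: 52 × $3,930 = $204,360
Remaining days: (54 − 52) × $8,160 = $16,320
Accrued per-day damages: $204,360 + $16,320 = $220,680
Less amount previously paid: $220,680 − $65,830 = $154,850
Cap at $270,050: $154,850 is within the cap, no reduction.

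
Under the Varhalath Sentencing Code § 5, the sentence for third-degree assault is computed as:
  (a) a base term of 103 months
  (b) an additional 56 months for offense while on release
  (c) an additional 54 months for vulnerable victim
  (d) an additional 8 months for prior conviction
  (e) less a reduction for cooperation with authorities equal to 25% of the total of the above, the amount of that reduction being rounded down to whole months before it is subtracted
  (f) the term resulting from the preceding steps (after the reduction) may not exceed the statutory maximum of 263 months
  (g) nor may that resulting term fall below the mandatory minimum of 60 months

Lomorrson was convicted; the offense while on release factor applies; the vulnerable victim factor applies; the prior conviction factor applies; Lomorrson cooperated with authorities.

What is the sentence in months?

166 months

Offense while on release enhancement: +56 months
Vulnerable victim enhancement: +54 months
Prior conviction enhancement: +8 months
Adjusted term: 103 months + 56 months + 54 months + 8 months = 221 months
Cooperation with authorities reduction: 25% of 221 months = 55 months (rounded down)
After reduction: 221 − 55 = 166 months
Cap at 263 months: 166 months is within the cap, no reduction.
Minimum 60 months: 166 months meets the minimum, no increase.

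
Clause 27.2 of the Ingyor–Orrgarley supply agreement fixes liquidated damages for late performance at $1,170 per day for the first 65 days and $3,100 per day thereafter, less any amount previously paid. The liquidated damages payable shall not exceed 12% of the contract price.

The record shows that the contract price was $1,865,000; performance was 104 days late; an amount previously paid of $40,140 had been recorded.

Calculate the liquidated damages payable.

$156,810

First 65 days: 65 × $1,170 = $76,050
Remaining days: (104 − 65) × $3,100 = $120,900
Accrued per-day damages: $76,050 + $120,900 = $196,950
Less amount previously paid: $196,950 − $40,140 = $156,810
Cap: 12% of $1,865,000 = $223,800
Cap at $223,800: $156,810 is within the cap, no reduction.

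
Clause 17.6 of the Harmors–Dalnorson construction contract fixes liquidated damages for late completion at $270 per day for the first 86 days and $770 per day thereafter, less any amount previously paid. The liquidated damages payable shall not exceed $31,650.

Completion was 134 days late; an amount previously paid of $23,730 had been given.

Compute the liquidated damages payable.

First 86 days: 86 × $270 = $23,220
Remaining days: (134 − 86) × $770 = $36,960
Accrued per-day damages: $23,220 + $36,960 = $60,180
Less amount previously paid: $60,180 − $23,730 = $36,450
Cap at $31,650: $36,450 exceeds the cap → $31,650

Liquidated damages: $31,650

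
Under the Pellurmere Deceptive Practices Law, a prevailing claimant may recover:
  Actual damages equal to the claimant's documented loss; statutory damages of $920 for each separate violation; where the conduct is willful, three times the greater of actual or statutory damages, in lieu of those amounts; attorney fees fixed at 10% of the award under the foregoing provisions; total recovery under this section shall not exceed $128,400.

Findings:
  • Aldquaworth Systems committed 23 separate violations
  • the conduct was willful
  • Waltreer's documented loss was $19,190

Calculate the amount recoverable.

Statutory damages: 23 × $920 = $21,160
Greater of actual damages ($19,190) or statutory damages ($21,160): $21,160
Trebled: 3 × $21,160 = $63,480
Attorney fees: 10% of $63,480 = $6,348
Total before cap: $63,480 + $6,348 = $69,828
Cap at $128,400: $69,828 is within the cap, no reduction.

$69,828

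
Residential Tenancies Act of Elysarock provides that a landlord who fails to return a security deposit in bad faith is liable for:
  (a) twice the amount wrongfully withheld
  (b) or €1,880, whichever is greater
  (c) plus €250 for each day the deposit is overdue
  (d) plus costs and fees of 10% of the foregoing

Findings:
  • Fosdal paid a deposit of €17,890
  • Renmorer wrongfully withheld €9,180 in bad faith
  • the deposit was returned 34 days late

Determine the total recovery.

€29,546

Doubled: 2 × €9,180 = €18,360
Minimum €1,880: €18,360 meets the minimum, no increase.
Late-return penalty: 34 × €250 = €8,500
Damages plus late penalty: €18,360 + €8,500 = €26,860
Costs and fees: 10% of €26,860 = €2,686
Total recovery: €26,860 + €2,686 = €29,546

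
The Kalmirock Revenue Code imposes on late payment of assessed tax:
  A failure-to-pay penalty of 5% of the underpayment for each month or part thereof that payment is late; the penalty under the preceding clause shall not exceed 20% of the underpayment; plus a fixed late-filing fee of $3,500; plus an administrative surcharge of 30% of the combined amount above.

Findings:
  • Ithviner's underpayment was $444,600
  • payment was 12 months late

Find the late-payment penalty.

$120,146

Accrued rate: 5% × 12 = 60%, capped at 20% → 20%
Failure-to-pay penalty: 20% of $444,600 = $88,920
Penalty before surcharge: $88,920 + $3,500 = $92,420
Administrative surcharge: 30% of $92,420 = $27,726
Total penalty: $92,420 + $27,726 = $120,146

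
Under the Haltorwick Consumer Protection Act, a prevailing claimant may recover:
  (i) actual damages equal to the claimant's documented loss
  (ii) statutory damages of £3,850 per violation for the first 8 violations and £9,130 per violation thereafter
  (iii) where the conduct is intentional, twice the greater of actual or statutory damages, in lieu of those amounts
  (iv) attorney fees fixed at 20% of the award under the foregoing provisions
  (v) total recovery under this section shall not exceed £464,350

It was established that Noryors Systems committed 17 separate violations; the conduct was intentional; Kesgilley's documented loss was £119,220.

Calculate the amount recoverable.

First 8 violations: 8 × £3,850 = £30,800
Remaining violations: (17 − 8) × £9,130 = £82,170
Statutory damages: £30,800 + £82,170 = £112,970
Greater of actual damages (£119,220) or statutory damages (£112,970): £119,220
Doubled: 2 × £119,220 = £238,440
Attorney fees: 20% of £238,440 = £47,688
Total before cap: £238,440 + £47,688 = £286,128
Cap at £464,350: £286,128 is within the cap, no reduction.

£286,128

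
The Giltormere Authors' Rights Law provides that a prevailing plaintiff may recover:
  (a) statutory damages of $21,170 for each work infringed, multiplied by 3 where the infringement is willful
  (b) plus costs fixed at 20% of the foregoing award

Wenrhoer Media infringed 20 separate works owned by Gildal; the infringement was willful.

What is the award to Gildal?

Statutory damages: 20 × $21,170 = $423,400
Trebled: 3 × $423,400 = $1,270,200
Costs: 20% of $1,270,200 = $254,040
Award plus costs: $1,270,200 + $254,040 = $1,524,240

$1,524,240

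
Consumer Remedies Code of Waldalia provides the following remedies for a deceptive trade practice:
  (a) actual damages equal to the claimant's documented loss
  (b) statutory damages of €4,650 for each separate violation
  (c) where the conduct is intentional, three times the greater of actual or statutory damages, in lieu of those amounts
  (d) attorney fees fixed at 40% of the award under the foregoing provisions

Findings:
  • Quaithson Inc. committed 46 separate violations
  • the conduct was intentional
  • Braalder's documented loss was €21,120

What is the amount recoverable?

€898,380

Statutory damages: 46 × €4,650 = €213,900
Greater of actual damages (€21,120) or statutory damages (€213,900): €213,900
Trebled: 3 × €213,900 = €641,700
Attorney fees: 40% of €641,700 = €256,680
Total recovery: €641,700 + €256,680 = €898,380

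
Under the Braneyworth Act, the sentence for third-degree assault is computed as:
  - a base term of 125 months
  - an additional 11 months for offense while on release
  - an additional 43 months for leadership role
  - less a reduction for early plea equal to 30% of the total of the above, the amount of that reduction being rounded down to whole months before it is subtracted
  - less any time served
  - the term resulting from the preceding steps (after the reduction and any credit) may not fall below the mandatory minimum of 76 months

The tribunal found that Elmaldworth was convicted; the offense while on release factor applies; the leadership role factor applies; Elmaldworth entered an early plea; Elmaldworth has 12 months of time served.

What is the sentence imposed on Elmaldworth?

114 months

Offense while on release enhancement: +11 months
Leadership role enhancement: +43 months
Adjusted term: 125 months + 11 months + 43 months = 179 months
Early plea reduction: 30% of 179 months = 53 months (rounded down)
After reduction: 179 − 53 = 126 months
Less time served: 126 months − 12 months = 114 months
Minimum 76 months: 114 months meets the minimum, no increase.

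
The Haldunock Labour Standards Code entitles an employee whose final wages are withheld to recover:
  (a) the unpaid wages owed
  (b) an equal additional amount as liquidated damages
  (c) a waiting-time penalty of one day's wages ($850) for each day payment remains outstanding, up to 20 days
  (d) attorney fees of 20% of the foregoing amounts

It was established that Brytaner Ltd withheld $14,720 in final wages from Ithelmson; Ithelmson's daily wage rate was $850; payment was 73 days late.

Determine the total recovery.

Liquidated damages (equal amount): $14,720
Penalty days: min(73, 20) = 20
Waiting-time penalty: 20 × $850 = $17,000
Subtotal: $14,720 + $14,720 + $17,000 = $46,440
Attorney fees: 20% of $46,440 = $9,288
Total award: $46,440 + $9,288 = $55,728

$55,728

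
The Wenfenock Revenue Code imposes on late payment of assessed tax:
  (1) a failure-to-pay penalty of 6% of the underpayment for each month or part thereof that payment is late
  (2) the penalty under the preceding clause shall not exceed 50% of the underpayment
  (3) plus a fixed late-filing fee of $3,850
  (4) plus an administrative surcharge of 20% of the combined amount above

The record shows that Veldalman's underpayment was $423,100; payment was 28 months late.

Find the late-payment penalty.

Accrued rate: 6% × 28 = 168%, capped at 50% → 50%
Failure-to-pay penalty: 50% of $423,100 = $211,550
Penalty before surcharge: $211,550 + $3,850 = $215,400
Administrative surcharge: 20% of $215,400 = $43,080
Total penalty: $215,400 + $43,080 = $258,480

Penalty: $258,480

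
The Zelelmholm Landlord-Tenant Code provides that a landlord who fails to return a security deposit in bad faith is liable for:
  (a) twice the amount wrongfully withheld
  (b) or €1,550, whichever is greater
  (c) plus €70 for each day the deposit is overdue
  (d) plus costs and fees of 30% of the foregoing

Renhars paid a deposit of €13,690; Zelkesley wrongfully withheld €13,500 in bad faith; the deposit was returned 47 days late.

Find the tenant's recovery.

€39,377

Doubled: 2 × €13,500 = €27,000
Minimum €1,550: €27,000 meets the minimum, no increase.
Late-return penalty: 47 × €70 = €3,290
Damages plus late penalty: €27,000 + €3,290 = €30,290
Costs and fees: 30% of €30,290 = €9,087
Total recovery: €30,290 + €9,087 = €39,377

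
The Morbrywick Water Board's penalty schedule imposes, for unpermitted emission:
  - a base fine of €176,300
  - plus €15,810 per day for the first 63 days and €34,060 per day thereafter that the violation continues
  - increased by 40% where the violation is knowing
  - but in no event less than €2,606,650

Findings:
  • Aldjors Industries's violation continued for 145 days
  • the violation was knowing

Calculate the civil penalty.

Civil penalty: €5,551,350

First 63 days: 63 × €15,810 = €996,030
Remaining days: (145 − 63) × €34,060 = €2,792,920
Per-day component: €996,030 + €2,792,920 = €3,788,950
Base plus per-day: €176,300 + €3,788,950 = €3,965,250
Enhancement: 40% of €3,965,250 = €1,586,100
Enhanced fine: €3,965,250 + €1,586,100 = €5,551,350
Minimum €2,606,650: €5,551,350 meets the minimum, no increase.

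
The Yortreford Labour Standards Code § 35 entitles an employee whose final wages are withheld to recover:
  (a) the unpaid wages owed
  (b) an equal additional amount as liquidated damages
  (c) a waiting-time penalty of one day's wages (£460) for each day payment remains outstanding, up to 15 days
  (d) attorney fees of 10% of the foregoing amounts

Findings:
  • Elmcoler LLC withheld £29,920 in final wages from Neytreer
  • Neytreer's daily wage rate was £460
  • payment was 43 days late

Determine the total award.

£73,414

Liquidated damages (equal amount): £29,920
Penalty days: min(43, 15) = 15
Waiting-time penalty: 15 × £460 = £6,900
Subtotal: £29,920 + £29,920 + £6,900 = £66,740
Attorney fees: 10% of £66,740 = £6,674
Total award: £66,740 + £6,674 = £73,414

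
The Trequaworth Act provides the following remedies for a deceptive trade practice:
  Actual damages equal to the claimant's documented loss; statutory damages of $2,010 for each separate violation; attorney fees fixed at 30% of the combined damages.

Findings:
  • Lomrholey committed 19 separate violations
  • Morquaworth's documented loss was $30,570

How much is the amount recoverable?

Total recovery: $89,388

Statutory damages: 19 × $2,010 = $38,190
Combined damages: $30,570 + $38,190 = $68,760
Attorney fees: 30% of $68,760 = $20,628
Total recovery: $68,760 + $20,628 = $89,388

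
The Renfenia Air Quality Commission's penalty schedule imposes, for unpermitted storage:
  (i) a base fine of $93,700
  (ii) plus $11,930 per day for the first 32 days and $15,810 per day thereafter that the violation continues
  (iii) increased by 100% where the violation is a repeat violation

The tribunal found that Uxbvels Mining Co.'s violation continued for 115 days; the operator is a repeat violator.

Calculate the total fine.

$3,575,380

First 32 days: 32 × $11,930 = $381,760
Remaining days: (115 − 32) × $15,810 = $1,312,230
Per-day component: $381,760 + $1,312,230 = $1,693,990
Base plus per-day: $93,700 + $1,693,990 = $1,787,690
Enhancement: 100% of $1,787,690 = $1,787,690
Enhanced fine: $1,787,690 + $1,787,690 = $3,575,380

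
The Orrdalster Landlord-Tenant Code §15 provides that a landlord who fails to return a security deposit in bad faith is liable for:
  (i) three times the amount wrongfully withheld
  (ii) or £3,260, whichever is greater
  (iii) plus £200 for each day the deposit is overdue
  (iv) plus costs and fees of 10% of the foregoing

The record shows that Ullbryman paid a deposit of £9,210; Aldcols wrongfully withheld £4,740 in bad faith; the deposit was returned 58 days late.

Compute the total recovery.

Recovery: £28,402

Trebled: 3 × £4,740 = £14,220
Minimum £3,260: £14,220 meets the minimum, no increase.
Late-return penalty: 58 × £200 = £11,600
Damages plus late penalty: £14,220 + £11,600 = £25,820
Costs and fees: 10% of £25,820 = £2,582
Total recovery: £25,820 + £2,582 = £28,402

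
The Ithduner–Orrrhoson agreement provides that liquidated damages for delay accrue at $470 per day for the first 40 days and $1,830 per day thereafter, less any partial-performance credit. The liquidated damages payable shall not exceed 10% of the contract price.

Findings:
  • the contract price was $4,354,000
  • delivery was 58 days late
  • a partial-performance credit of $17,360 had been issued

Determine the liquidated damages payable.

First 40 days: 40 × $470 = $18,800
Remaining days: (58 − 40) × $1,830 = $32,940
Accrued per-day damages: $18,800 + $32,940 = $51,740
Less partial-performance credit: $51,740 − $17,360 = $34,380
Cap: 10% of $4,354,000 = $435,400
Cap at $435,400: $34,380 is within the cap, no reduction.

$34,380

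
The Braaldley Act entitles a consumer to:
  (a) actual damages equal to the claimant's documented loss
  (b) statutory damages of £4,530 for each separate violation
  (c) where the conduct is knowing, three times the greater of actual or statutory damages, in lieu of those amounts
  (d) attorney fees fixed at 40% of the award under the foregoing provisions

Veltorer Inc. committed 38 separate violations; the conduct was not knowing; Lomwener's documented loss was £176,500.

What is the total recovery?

£488,096

Statutory damages: 38 × £4,530 = £172,140
Conduct not knowing: the in-lieu enhancement does not apply.
Actual plus statutory damages: £176,500 + £172,140 = £348,640
Attorney fees: 40% of £348,640 = £139,456
Total recovery: £348,640 + £139,456 = £488,096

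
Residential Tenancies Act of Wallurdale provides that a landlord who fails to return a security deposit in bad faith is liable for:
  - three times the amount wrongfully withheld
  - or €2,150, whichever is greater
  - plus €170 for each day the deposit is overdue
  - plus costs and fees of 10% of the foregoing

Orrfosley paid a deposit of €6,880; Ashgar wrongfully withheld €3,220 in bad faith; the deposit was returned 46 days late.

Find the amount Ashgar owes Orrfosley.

Trebled: 3 × €3,220 = €9,660
Minimum €2,150: €9,660 meets the minimum, no increase.
Late-return penalty: 46 × €170 = €7,820
Damages plus late penalty: €9,660 + €7,820 = €17,480
Costs and fees: 10% of €17,480 = €1,748
Total recovery: €17,480 + €1,748 = €19,228

€19,228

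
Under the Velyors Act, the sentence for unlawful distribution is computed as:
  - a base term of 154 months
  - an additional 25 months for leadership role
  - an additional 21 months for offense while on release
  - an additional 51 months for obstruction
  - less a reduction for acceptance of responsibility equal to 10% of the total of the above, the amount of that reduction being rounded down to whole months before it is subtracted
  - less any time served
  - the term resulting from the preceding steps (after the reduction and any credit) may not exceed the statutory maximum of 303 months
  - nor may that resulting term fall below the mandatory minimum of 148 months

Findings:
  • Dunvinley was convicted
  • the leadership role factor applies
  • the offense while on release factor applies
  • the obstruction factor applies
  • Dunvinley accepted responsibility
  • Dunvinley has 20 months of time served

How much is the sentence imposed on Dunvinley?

Leadership role enhancement: +25 months
Offense while on release enhancement: +21 months
Obstruction enhancement: +51 months
Adjusted term: 154 months + 25 months + 21 months + 51 months = 251 months
Acceptance of responsibility reduction: 10% of 251 months = 25 months (rounded down)
After reduction: 251 − 25 = 226 months
Less time served: 226 months − 20 months = 206 months
Cap at 303 months: 206 months is within the cap, no reduction.
Minimum 148 months: 206 months meets the minimum, no increase.

206 months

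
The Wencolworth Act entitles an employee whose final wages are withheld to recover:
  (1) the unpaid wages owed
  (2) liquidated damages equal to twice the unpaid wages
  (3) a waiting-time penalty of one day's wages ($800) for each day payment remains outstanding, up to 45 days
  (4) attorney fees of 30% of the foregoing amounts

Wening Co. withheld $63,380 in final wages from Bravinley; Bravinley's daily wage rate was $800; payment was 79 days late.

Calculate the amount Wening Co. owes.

Doubled: 2 × $63,380 = $126,760
Penalty days: min(79, 45) = 45
Waiting-time penalty: 45 × $800 = $36,000
Subtotal: $63,380 + $126,760 + $36,000 = $226,140
Attorney fees: 30% of $226,140 = $67,842
Total award: $226,140 + $67,842 = $293,982

$293,982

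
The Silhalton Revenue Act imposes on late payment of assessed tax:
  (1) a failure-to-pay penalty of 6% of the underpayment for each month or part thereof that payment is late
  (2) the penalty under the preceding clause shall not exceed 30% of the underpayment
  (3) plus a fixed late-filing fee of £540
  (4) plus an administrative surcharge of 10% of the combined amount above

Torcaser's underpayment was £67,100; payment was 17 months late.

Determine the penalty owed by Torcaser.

£22,737

Accrued rate: 6% × 17 = 102%, capped at 30% → 30%
Failure-to-pay penalty: 30% of £67,100 = £20,130
Penalty before surcharge: £20,130 + £540 = £20,670
Administrative surcharge: 10% of £20,670 = £2,067
Total penalty: £20,670 + £2,067 = £22,737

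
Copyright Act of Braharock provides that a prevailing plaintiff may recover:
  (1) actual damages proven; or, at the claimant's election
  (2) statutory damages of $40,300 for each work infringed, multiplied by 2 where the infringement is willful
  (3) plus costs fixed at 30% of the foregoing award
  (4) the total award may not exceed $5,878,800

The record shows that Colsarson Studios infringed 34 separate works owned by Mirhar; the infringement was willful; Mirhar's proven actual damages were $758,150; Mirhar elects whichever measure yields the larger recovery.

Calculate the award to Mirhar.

Award: $3,562,520

Statutory damages: 34 × $40,300 = $1,370,200
Doubled: 2 × $1,370,200 = $2,740,400
Greater of actual damages ($758,150) or enhanced statutory damages ($2,740,400): $2,740,400
Costs: 30% of $2,740,400 = $822,120
Award plus costs: $2,740,400 + $822,120 = $3,562,520
Cap at $5,878,800: $3,562,520 is within the cap, no reduction.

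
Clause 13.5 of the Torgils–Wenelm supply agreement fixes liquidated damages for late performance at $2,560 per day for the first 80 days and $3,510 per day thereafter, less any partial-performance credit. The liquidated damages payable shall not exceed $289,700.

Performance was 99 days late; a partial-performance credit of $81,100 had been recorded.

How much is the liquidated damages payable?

First 80 days: 80 × $2,560 = $204,800
Remaining days: (99 − 80) × $3,510 = $66,690
Accrued per-day damages: $204,800 + $66,690 = $271,490
Less partial-performance credit: $271,490 − $81,100 = $190,390
Cap at $289,700: $190,390 is within the cap, no reduction.

$190,390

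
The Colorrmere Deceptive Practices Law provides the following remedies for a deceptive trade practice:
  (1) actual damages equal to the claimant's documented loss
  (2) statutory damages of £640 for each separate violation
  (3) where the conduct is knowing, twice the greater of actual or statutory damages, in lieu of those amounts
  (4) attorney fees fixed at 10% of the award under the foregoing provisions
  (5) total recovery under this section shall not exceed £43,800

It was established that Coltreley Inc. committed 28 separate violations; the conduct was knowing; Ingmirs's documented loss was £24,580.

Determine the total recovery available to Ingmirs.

£43,800

Statutory damages: 28 × £640 = £17,920
Greater of actual damages (£24,580) or statutory damages (£17,920): £24,580
Doubled: 2 × £24,580 = £49,160
Attorney fees: 10% of £49,160 = £4,916
Total before cap: £49,160 + £4,916 = £54,076
Cap at £43,800: £54,076 exceeds the cap → £43,800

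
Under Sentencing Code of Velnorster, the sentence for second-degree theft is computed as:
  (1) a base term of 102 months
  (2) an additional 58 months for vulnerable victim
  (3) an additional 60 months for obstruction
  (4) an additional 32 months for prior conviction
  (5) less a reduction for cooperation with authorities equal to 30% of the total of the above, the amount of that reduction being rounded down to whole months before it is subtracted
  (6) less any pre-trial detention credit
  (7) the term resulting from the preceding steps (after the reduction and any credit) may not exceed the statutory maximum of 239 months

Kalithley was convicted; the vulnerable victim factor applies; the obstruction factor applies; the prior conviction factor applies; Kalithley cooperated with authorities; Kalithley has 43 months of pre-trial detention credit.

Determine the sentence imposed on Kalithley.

134 months

Vulnerable victim enhancement: +58 months
Obstruction enhancement: +60 months
Prior conviction enhancement: +32 months
Adjusted term: 102 months + 58 months + 60 months + 32 months = 252 months
Cooperation with authorities reduction: 30% of 252 months = 75 months (rounded down)
After reduction: 252 − 75 = 177 months
Less pre-trial detention credit: 177 months − 43 months = 134 months
Cap at 239 months: 134 months is within the cap, no reduction.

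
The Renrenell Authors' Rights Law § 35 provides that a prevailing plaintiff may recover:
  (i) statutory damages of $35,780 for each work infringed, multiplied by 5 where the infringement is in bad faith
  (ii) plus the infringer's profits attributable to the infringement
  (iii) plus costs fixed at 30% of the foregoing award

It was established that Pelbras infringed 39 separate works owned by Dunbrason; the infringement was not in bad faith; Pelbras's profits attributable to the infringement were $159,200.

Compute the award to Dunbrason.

Statutory damages: 39 × $35,780 = $1,395,420
Infringement not in bad faith: no ×5 enhancement.
Combined award: $1,395,420 + $159,200 = $1,554,620
Costs: 30% of $1,554,620 = $466,386
Award plus costs: $1,554,620 + $466,386 = $2,021,006

$2,021,006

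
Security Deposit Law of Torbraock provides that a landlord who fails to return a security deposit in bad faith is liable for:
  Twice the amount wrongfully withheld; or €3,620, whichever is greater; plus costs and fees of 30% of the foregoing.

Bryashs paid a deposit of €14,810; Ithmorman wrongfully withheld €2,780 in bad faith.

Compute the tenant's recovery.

Doubled: 2 × €2,780 = €5,560
Minimum €3,620: €5,560 meets the minimum, no increase.
Costs and fees: 30% of €5,560 = €1,668
Total recovery: €5,560 + €1,668 = €7,228

€7,228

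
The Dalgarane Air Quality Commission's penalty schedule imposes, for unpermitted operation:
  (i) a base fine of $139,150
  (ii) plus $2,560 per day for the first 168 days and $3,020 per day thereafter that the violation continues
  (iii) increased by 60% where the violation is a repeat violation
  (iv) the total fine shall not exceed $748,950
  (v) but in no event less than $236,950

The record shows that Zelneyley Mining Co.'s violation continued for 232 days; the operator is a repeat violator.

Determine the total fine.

First 168 days: 168 × $2,560 = $430,080
Remaining days: (232 − 168) × $3,020 = $193,280
Per-day component: $430,080 + $193,280 = $623,360
Base plus per-day: $139,150 + $623,360 = $762,510
Enhancement: 60% of $762,510 = $457,506
Enhanced fine: $762,510 + $457,506 = $1,220,016
Cap at $748,950: $1,220,016 exceeds the cap → $748,950
Minimum $236,950: $748,950 meets the minimum, no increase.

Civil penalty: $748,950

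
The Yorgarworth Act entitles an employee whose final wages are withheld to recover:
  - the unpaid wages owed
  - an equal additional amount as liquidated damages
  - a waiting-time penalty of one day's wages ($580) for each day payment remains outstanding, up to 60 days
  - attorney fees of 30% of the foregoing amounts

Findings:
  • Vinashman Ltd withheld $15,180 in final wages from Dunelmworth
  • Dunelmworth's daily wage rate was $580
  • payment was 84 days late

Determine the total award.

Total award: $84,708

Liquidated damages (equal amount): $15,180
Penalty days: min(84, 60) = 60
Waiting-time penalty: 60 × $580 = $34,800
Subtotal: $15,180 + $15,180 + $34,800 = $65,160
Attorney fees: 30% of $65,160 = $19,548
Total award: $65,160 + $19,548 = $84,708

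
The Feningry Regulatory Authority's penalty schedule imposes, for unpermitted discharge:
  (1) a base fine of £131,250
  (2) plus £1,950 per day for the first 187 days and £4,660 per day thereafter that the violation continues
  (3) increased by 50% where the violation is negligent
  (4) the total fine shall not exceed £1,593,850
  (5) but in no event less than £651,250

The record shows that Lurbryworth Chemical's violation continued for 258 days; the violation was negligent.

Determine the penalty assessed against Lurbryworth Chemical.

First 187 days: 187 × £1,950 = £364,650
Remaining days: (258 − 187) × £4,660 = £330,860
Per-day component: £364,650 + £330,860 = £695,510
Base plus per-day: £131,250 + £695,510 = £826,760
Enhancement: 50% of £826,760 = £413,380
Enhanced fine: £826,760 + £413,380 = £1,240,140
Cap at £1,593,850: £1,240,140 is within the cap, no reduction.
Minimum £651,250: £1,240,140 meets the minimum, no increase.

Civil penalty: £1,240,140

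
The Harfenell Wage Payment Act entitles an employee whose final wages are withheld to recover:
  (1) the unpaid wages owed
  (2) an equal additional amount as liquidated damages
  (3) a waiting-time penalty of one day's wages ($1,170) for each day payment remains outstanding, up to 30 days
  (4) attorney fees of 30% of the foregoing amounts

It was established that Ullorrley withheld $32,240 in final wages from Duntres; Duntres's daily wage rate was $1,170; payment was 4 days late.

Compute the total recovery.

Liquidated damages (equal amount): $32,240
Penalty days: min(4, 30) = 4
Waiting-time penalty: 4 × $1,170 = $4,680
Subtotal: $32,240 + $32,240 + $4,680 = $69,160
Attorney fees: 30% of $69,160 = $20,748
Total award: $69,160 + $20,748 = $89,908

$89,908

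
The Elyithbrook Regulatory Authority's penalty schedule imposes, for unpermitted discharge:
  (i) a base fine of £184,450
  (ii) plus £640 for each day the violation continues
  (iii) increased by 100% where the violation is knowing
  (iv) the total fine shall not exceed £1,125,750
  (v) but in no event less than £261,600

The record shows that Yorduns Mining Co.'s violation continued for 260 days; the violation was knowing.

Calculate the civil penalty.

Per-day component: 260 × £640 = £166,400
Base plus per-day: £184,450 + £166,400 = £350,850
Enhancement: 100% of £350,850 = £350,850
Enhanced fine: £350,850 + £350,850 = £701,700
Cap at £1,125,750: £701,700 is within the cap, no reduction.
Minimum £261,600: £701,700 meets the minimum, no increase.

£701,700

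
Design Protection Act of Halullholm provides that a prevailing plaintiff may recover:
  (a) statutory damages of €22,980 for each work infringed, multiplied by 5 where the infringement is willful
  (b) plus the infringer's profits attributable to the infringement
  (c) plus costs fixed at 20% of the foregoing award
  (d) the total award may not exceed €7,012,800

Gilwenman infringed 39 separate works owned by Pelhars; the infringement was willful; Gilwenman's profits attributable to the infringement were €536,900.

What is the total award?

Statutory damages: 39 × €22,980 = €896,220
Multiplied by 5: 5 × €896,220 = €4,481,100
Combined award: €4,481,100 + €536,900 = €5,018,000
Costs: 20% of €5,018,000 = €1,003,600
Award plus costs: €5,018,000 + €1,003,600 = €6,021,600
Cap at €7,012,800: €6,021,600 is within the cap, no reduction.

€6,021,600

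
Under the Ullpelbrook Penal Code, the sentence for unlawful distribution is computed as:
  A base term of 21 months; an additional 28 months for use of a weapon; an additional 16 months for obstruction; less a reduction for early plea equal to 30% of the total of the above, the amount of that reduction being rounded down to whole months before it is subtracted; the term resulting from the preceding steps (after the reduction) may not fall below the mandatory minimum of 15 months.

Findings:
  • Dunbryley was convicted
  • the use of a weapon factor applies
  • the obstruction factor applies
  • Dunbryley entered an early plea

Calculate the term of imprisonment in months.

Use of a weapon enhancement: +28 months
Obstruction enhancement: +16 months
Adjusted term: 21 months + 28 months + 16 months = 65 months
Early plea reduction: 30% of 65 months = 19 months (rounded down)
After reduction: 65 − 19 = 46 months
Minimum 15 months: 46 months meets the minimum, no increase.

46 months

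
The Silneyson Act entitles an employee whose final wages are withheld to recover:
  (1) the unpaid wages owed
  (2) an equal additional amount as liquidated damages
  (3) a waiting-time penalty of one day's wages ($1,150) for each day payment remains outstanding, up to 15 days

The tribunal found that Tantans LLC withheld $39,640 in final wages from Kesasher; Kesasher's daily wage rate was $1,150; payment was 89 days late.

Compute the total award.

$96,530

Liquidated damages (equal amount): $39,640
Penalty days: min(89, 15) = 15
Waiting-time penalty: 15 × $1,150 = $17,250
Total award: $39,640 + $39,640 + $17,250 = $96,530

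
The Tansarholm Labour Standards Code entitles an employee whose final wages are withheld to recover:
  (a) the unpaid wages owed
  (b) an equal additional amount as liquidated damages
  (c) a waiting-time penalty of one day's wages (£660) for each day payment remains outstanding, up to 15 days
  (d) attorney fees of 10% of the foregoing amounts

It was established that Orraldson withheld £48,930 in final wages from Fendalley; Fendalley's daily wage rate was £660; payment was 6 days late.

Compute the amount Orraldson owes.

Liquidated damages (equal amount): £48,930
Penalty days: min(6, 15) = 6
Waiting-time penalty: 6 × £660 = £3,960
Subtotal: £48,930 + £48,930 + £3,960 = £101,820
Attorney fees: 10% of £101,820 = £10,182
Total award: £101,820 + £10,182 = £112,002

£112,002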